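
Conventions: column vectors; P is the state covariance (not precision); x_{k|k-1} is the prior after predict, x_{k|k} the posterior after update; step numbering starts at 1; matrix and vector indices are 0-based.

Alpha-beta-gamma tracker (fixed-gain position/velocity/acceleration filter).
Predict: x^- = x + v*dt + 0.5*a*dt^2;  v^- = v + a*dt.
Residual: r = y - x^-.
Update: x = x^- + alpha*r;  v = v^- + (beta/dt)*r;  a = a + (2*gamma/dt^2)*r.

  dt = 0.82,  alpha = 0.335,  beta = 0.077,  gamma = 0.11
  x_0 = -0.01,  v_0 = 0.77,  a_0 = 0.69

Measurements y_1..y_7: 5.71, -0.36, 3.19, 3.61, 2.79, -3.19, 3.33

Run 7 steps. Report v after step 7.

v_post = -7.3342

step 1: x_pred=0.8534  r=4.8566  x^+=2.4803  v^+=1.7918  a^+=2.2790
step 2: x_pred=4.7159  r=-5.0759  x^+=3.0155  v^+=3.1840  a^+=0.6183
step 3: x_pred=5.8342  r=-2.6442  x^+=4.9484  v^+=3.4427  a^+=-0.2469
step 4: x_pred=7.6884  r=-4.0784  x^+=6.3221  v^+=2.8573  a^+=-1.5813
step 5: x_pred=8.1335  r=-5.3435  x^+=6.3434  v^+=1.0589  a^+=-3.3296
step 6: x_pred=6.0923  r=-9.2823  x^+=2.9827  v^+=-2.5430  a^+=-6.3666
step 7: x_pred=-1.2430  r=4.5730  x^+=0.2889  v^+=-7.3342  a^+=-4.8704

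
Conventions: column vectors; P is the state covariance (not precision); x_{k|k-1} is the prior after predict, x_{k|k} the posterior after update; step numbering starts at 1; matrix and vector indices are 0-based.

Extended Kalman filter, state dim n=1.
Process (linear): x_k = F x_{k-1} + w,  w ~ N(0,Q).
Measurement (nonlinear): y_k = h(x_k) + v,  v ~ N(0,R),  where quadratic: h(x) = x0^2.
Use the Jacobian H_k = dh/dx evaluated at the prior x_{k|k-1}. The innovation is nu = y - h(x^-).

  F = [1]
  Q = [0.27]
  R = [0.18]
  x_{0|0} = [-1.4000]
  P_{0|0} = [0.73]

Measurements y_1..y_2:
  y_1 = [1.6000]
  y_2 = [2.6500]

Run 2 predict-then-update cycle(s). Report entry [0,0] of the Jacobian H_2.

step 1: x^-=[-1.4000]  P^-=[1.0000]  H_jac=[-2.8000]  S=[8.0200]  K=[-0.3491]  nu=[-0.3600]  x^+=[-1.2743]  P^+=[0.0224]
step 2: x^-=[-1.2743]  P^-=[0.2924]  H_jac=[-2.5486]  S=[2.0796]  K=[-0.3584]  nu=[1.0261]  x^+=[-1.6421]  P^+=[0.0253]

H_jac[0,0] = -2.5486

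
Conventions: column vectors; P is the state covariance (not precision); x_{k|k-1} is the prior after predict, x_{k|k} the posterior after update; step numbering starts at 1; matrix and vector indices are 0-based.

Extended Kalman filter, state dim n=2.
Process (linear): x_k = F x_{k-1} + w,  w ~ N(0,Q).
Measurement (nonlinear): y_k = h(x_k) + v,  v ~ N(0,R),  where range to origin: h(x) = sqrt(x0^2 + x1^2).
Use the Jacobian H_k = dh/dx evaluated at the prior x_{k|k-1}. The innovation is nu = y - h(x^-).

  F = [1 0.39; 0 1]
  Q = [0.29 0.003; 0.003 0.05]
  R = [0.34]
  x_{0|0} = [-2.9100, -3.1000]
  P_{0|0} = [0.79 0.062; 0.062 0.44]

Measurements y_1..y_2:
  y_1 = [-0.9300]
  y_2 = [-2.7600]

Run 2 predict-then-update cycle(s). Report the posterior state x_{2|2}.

x_post = [0.3702, 0.9056]

step 1: x^-=[-4.1190, -3.1000]  P^-=[1.1953 0.2366; 0.2366 0.4900]  H_jac=[-0.7990 -0.6013]  S=[1.5076]  K=[-0.7278; -0.3208]  nu=[-6.0852]  x^+=[0.3101, -1.1476]  P^+=[0.3966 -0.1155; -0.1155 0.3348]
step 2: x^-=[-0.1375, -1.1476]  P^-=[0.6475 0.0181; 0.0181 0.3848]  H_jac=[-0.1190 -0.9929]  S=[0.7328]  K=[-0.1297; -0.5243]  nu=[-3.9158]  x^+=[0.3702, 0.9056]  P^+=[0.6352 -0.0317; -0.0317 0.1833]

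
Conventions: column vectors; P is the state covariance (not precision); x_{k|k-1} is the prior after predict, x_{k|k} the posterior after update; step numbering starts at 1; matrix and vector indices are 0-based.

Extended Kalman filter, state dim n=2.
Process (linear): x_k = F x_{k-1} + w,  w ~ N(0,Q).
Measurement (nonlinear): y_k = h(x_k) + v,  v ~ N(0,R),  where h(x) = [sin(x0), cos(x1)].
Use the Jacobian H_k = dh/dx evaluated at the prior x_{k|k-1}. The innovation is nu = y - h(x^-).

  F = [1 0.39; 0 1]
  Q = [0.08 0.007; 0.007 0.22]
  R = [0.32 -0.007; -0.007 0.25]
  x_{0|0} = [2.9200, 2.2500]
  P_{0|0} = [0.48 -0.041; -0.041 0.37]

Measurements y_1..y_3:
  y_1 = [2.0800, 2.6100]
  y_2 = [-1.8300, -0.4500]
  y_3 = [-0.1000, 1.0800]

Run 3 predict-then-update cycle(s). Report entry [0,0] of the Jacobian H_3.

H_jac[0,0] = 0.3285

step 1: x^-=[3.7975, 2.2500]  P^-=[0.5843 0.1103; 0.1103 0.5900]  H_jac=[-0.7925 0.0000; 0.0000 -0.7781]  S=[0.6870 0.0610; 0.0610 0.6072]  K=[-0.6675 -0.0743; -0.0606 -0.7500]  nu=[2.6899, 3.2382]  x^+=[1.7616, -0.3416]  P^+=[0.2689 0.0179; 0.0179 0.2404]
step 2: x^-=[1.6284, -0.3416]  P^-=[0.3994 0.1186; 0.1186 0.4604]  H_jac=[-0.0576 0.0000; 0.0000 0.3350]  S=[0.3213 -0.0093; -0.0093 0.3017]  K=[-0.0678 0.1296; -0.0065 0.5111]  nu=[-2.8283, -1.3922]  x^+=[1.6396, -1.0348]  P^+=[0.3926 0.0982; 0.0982 0.3815]
step 3: x^-=[1.2360, -1.0348]  P^-=[0.6072 0.2540; 0.2540 0.6015]  H_jac=[0.3285 0.0000; 0.0000 0.8598]  S=[0.3855 0.0647; 0.0647 0.6947]  K=[0.4721 0.2703; 0.0929 0.7359]  nu=[-1.0445, 0.5693]  x^+=[0.8969, -0.7129]  P^+=[0.4540 0.0748; 0.0748 0.2132]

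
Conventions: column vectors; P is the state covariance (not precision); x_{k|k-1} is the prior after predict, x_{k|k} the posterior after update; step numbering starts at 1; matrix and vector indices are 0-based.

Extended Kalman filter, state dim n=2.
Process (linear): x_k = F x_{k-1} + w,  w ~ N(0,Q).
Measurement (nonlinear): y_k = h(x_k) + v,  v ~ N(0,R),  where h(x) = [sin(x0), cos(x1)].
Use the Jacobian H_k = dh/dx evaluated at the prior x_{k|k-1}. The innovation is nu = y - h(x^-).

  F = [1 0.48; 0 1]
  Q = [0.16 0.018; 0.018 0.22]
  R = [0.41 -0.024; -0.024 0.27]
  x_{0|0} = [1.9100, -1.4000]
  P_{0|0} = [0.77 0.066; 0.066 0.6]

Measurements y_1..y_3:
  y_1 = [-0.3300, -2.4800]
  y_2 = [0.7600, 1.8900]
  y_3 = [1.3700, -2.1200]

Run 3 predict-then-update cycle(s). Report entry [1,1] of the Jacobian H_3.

H_jac[1,1] = -0.9524

step 1: x^-=[1.2380, -1.4000]  P^-=[1.1316 0.3720; 0.3720 0.8200]  H_jac=[0.3267 0.0000; 0.0000 0.9854]  S=[0.5308 0.0958; 0.0958 1.0663]  K=[0.6449 0.2859; 0.0938 0.7494]  nu=[-1.2751, -2.6500]  x^+=[-0.3419, -3.5054]  P^+=[0.7884 0.0626; 0.0626 0.2030]
step 2: x^-=[-2.0245, -3.5054]  P^-=[1.0553 0.1781; 0.1781 0.4230]  H_jac=[-0.4383 0.0000; 0.0000 -0.3559]  S=[0.6127 0.0038; 0.0038 0.3236]  K=[-0.7537 -0.1871; -0.1245 -0.4638]  nu=[1.6588, 2.8245]  x^+=[-3.8032, -5.0220]  P^+=[0.6948 0.0911; 0.0911 0.3435]
step 3: x^-=[-6.2137, -5.0220]  P^-=[1.0214 0.2740; 0.2740 0.5635]  H_jac=[0.9976 0.0000; 0.0000 -0.9524]  S=[1.4265 -0.2843; -0.2843 0.7812]  K=[0.6984 -0.0799; 0.0589 -0.6656]  nu=[1.3006, -2.4247]  x^+=[-5.1118, -3.3315]  P^+=[0.2889 0.0402; 0.0402 0.1902]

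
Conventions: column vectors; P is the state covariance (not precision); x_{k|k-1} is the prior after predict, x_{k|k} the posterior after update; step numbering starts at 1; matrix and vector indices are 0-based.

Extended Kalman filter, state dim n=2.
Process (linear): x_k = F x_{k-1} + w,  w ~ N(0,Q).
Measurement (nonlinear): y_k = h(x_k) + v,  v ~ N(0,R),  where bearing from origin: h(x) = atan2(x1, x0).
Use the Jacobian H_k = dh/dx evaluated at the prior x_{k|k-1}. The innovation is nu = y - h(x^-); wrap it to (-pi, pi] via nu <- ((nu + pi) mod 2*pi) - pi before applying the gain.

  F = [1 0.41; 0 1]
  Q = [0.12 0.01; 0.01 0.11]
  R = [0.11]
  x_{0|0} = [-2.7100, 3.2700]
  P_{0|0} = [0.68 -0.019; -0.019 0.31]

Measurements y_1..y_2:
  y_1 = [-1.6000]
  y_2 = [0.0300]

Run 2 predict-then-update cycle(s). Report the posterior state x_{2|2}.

step 1: x^-=[-1.3693, 3.2700]  P^-=[0.8365 0.1181; 0.1181 0.4200]  H_jac=[-0.2602 -0.1090]  S=[0.1783]  K=[-1.2928; -0.4290]  nu=[2.7158]  x^+=[-4.8803, 2.1050]  P^+=[0.5385 0.0192; 0.0192 0.3872]
step 2: x^-=[-4.0173, 2.1050]  P^-=[0.7394 0.1880; 0.1880 0.4972]  H_jac=[-0.1023 -0.1953]  S=[0.1442]  K=[-0.7792; -0.8067]  nu=[-2.6289]  x^+=[-1.9688, 4.2257]  P^+=[0.6518 0.0973; 0.0973 0.4033]

x_post = [-1.9688, 4.2257]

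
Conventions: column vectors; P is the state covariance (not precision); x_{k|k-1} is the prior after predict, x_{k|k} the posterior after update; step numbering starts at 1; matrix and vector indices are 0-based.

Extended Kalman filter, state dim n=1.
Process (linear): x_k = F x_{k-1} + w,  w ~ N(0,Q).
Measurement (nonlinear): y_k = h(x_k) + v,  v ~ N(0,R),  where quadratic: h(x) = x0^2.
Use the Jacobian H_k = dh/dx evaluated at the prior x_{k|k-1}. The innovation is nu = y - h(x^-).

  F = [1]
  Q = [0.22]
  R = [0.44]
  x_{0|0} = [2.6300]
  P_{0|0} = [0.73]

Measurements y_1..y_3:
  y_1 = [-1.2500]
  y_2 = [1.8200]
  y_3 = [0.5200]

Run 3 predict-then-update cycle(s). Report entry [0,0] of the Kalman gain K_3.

K[0,0] = 0.3131

step 1: x^-=[2.6300]  P^-=[0.9500]  H_jac=[5.2600]  S=[26.7242]  K=[0.1870]  nu=[-8.1669]  x^+=[1.1029]  P^+=[0.0156]
step 2: x^-=[1.1029]  P^-=[0.2356]  H_jac=[2.2058]  S=[1.5866]  K=[0.3276]  nu=[0.6036]  x^+=[1.3007]  P^+=[0.0653]
step 3: x^-=[1.3007]  P^-=[0.2853]  H_jac=[2.6013]  S=[2.3709]  K=[0.3131]  nu=[-1.1717]  x^+=[0.9338]  P^+=[0.0530]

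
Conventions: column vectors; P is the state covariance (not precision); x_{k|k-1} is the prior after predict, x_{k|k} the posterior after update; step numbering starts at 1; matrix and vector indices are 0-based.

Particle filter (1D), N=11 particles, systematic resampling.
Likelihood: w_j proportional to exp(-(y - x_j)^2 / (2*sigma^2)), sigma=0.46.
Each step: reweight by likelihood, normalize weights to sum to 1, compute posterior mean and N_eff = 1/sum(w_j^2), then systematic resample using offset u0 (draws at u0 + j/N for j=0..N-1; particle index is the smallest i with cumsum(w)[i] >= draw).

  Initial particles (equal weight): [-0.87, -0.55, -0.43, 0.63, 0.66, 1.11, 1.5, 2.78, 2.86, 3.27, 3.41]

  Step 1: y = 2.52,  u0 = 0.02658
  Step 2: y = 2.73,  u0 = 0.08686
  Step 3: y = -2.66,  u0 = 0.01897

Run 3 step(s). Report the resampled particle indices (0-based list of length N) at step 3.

resampled_idx = [0, 0, 1, 1, 2, 2, 3, 3, 4, 4, 5]

step 1: w=[0.0000, 0.0000, 0.0000, 0.0001, 0.0001, 0.0043, 0.0402, 0.4007, 0.3578, 0.1244, 0.0723]  mean=2.8560  Neff=3.2163  idx=[6, 7, 7, 7, 7, 8, 8, 8, 8, 9, 10]
step 2: w=[0.0032, 0.1145, 0.1145, 0.1145, 0.1145, 0.1106, 0.1106, 0.1106, 0.1106, 0.0578, 0.0386]  mean=2.8639  Neff=9.4160  idx=[1, 2, 3, 4, 4, 5, 6, 7, 8, 9, 10]
step 3: w=[0.1817, 0.1817, 0.1817, 0.1817, 0.1817, 0.0229, 0.0229, 0.0229, 0.0229, 0.0000, 0.0000]  mean=2.7873  Neff=5.9825  idx=[0, 0, 1, 1, 2, 2, 3, 3, 4, 4, 5]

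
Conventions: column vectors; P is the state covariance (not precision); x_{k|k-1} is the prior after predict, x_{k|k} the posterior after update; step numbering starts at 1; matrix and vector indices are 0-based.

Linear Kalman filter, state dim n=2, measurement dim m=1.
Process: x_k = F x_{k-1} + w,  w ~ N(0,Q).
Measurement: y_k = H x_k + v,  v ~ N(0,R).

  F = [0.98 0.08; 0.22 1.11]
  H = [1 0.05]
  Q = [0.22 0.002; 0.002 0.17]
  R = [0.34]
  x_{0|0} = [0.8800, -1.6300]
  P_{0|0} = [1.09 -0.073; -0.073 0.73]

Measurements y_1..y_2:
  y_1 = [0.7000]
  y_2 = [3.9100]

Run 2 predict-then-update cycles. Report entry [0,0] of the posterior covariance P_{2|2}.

step 1: x^-=[0.7320, -1.6157]  P^-=[1.2601 0.2211; 0.2211 1.0865]  S=[1.6249]  K=[0.7823; 0.1695]  nu=[0.0488]  x^+=[0.7702, -1.6074]  P^+=[0.2657 0.0056; 0.0056 1.0398]
step 2: x^-=[0.6262, -1.6148]  P^-=[0.4827 0.1579; 0.1579 1.4668]  S=[0.8422]  K=[0.5826; 0.2745]  nu=[3.3646]  x^+=[2.5862, -0.6911]  P^+=[0.1969 0.0232; 0.0232 1.4033]

P_post[0,0] = 0.1969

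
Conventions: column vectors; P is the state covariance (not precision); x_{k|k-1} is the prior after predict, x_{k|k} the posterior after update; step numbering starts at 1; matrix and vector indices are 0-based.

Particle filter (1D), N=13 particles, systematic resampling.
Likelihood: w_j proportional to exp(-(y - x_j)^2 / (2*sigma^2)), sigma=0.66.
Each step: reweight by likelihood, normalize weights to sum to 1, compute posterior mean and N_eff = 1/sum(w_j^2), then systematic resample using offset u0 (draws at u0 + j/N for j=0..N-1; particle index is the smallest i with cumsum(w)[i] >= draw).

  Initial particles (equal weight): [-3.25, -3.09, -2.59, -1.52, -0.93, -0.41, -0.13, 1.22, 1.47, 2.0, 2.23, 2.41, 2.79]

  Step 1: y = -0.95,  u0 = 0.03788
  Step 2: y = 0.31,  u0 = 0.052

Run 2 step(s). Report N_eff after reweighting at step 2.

N_eff = 7.4446

step 1: w=[0.0008, 0.0018, 0.0156, 0.2355, 0.3417, 0.2446, 0.1580, 0.0015, 0.0004, 0.0000, 0.0000, 0.0000, 0.0000]  mean=-0.8425  Neff=3.8866  idx=[3, 3, 3, 4, 4, 4, 4, 4, 5, 5, 5, 6, 6]
step 2: w=[0.0051, 0.0051, 0.0051, 0.0410, 0.0410, 0.0410, 0.0410, 0.0410, 0.1321, 0.1321, 0.1321, 0.1917, 0.1917]  mean=-0.4263  Neff=7.4446  idx=[3, 5, 7, 8, 9, 9, 10, 10, 11, 11, 12, 12, 12]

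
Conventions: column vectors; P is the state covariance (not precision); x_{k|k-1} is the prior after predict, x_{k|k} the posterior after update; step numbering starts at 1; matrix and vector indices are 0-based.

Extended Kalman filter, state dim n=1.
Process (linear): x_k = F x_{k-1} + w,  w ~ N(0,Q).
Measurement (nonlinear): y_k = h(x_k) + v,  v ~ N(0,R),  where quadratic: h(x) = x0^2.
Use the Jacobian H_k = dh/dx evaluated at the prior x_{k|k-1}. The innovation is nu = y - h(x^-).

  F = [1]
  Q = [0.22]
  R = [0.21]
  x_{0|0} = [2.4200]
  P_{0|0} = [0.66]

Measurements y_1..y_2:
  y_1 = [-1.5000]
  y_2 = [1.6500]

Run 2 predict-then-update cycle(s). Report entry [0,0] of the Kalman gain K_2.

step 1: x^-=[2.4200]  P^-=[0.8800]  H_jac=[4.8400]  S=[20.8245]  K=[0.2045]  nu=[-7.3564]  x^+=[0.9154]  P^+=[0.0089]
step 2: x^-=[0.9154]  P^-=[0.2289]  H_jac=[1.8308]  S=[0.9772]  K=[0.4288]  nu=[0.8120]  x^+=[1.2636]  P^+=[0.0492]

K[0,0] = 0.4288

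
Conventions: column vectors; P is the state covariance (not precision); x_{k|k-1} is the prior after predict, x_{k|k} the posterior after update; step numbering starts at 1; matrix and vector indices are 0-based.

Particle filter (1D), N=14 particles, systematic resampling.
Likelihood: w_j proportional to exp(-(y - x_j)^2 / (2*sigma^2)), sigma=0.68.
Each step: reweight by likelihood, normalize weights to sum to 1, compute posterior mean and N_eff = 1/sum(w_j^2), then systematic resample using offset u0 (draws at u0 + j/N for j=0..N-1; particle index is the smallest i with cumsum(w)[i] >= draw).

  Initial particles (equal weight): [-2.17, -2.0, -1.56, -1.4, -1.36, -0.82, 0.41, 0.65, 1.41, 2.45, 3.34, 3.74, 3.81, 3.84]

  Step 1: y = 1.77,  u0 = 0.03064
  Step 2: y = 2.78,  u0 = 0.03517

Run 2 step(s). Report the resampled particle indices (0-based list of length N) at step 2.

resampled_idx = [4, 6, 9, 9, 9, 10, 10, 11, 11, 11, 12, 12, 13, 13]

step 1: w=[0.0000, 0.0000, 0.0000, 0.0000, 0.0000, 0.0004, 0.0685, 0.1304, 0.4401, 0.3071, 0.0352, 0.0076, 0.0056, 0.0049]  mean=1.6721  Neff=3.2143  idx=[6, 7, 7, 8, 8, 8, 8, 8, 8, 9, 9, 9, 9, 10]
step 2: w=[0.0005, 0.0015, 0.0015, 0.0259, 0.0259, 0.0259, 0.0259, 0.0259, 0.0259, 0.1752, 0.1752, 0.1752, 0.1752, 0.1404]  mean=2.4072  Neff=6.8244  idx=[4, 6, 9, 9, 9, 10, 10, 11, 11, 11, 12, 12, 13, 13]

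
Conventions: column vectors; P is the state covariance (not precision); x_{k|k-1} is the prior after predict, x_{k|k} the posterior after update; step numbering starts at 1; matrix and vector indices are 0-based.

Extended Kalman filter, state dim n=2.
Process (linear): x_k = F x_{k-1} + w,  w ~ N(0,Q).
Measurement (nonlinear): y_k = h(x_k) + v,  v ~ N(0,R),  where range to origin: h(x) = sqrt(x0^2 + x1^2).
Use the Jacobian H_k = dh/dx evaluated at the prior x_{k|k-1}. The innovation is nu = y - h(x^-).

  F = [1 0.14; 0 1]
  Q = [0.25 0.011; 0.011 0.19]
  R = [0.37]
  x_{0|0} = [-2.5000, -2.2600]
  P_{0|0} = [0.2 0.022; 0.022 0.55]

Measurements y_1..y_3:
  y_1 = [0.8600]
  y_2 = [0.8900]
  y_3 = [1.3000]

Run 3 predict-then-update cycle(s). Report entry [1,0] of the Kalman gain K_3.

K[1,0] = -0.2675

step 1: x^-=[-2.8164, -2.2600]  P^-=[0.4669 0.1100; 0.1100 0.7400]  H_jac=[-0.7799 -0.6259]  S=[1.0513]  K=[-0.4119; -0.5221]  nu=[-2.7511]  x^+=[-1.6832, -0.8235]  P^+=[0.2886 -0.1161; -0.1161 0.4534]
step 2: x^-=[-1.7985, -0.8235]  P^-=[0.5150 -0.0416; -0.0416 0.6434]  H_jac=[-0.9092 -0.4163]  S=[0.8757]  K=[-0.5149; -0.2627]  nu=[-1.0881]  x^+=[-1.2383, -0.5377]  P^+=[0.2828 -0.1601; -0.1601 0.5830]
step 3: x^-=[-1.3136, -0.5377]  P^-=[0.4994 -0.0674; -0.0674 0.7730]  H_jac=[-0.9255 -0.3789]  S=[0.8614]  K=[-0.5069; -0.2675]  nu=[-0.1194]  x^+=[-1.2531, -0.5058]  P^+=[0.2781 -0.1842; -0.1842 0.7113]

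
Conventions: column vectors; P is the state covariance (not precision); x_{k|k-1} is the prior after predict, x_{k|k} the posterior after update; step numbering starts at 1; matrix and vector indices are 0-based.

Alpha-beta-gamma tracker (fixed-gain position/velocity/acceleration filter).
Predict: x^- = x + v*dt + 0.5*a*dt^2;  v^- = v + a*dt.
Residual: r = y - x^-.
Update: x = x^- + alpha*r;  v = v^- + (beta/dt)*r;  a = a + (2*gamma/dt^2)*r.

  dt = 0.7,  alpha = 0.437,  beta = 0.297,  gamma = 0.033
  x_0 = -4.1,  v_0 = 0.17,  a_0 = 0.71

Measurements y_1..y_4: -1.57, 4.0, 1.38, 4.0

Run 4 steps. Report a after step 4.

step 1: x_pred=-3.8070  r=2.2370  x^+=-2.8295  v^+=1.6161  a^+=1.0113
step 2: x_pred=-1.4504  r=5.4504  x^+=0.9314  v^+=4.6366  a^+=1.7455
step 3: x_pred=4.6047  r=-3.2247  x^+=3.1955  v^+=4.4902  a^+=1.3111
step 4: x_pred=6.6599  r=-2.6599  x^+=5.4975  v^+=4.2794  a^+=0.9528

a_post = 0.9528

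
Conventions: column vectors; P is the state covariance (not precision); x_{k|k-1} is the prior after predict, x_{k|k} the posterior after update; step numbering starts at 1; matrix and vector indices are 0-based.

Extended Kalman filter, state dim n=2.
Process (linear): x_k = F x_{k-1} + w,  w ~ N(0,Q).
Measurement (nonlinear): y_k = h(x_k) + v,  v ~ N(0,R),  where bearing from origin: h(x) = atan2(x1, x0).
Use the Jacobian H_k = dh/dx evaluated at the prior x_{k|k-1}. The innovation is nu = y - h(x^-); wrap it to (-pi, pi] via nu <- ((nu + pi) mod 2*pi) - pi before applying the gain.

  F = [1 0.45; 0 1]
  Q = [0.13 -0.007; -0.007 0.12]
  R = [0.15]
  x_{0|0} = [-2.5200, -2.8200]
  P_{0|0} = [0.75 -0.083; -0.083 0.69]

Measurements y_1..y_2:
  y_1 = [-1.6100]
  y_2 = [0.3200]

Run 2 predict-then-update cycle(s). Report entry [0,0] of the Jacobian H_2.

H_jac[0,0] = 0.0954

step 1: x^-=[-3.7890, -2.8200]  P^-=[0.9450 0.2205; 0.2205 0.8100]  H_jac=[0.1264 -0.1698]  S=[0.1790]  K=[0.4581; -0.6129]  nu=[0.8918]  x^+=[-3.3804, -3.3665]  P^+=[0.9075 0.2708; 0.2708 0.7428]
step 2: x^-=[-4.8954, -3.3665]  P^-=[1.4315 0.5980; 0.5980 0.8628]  H_jac=[0.0954 -0.1387]  S=[0.1638]  K=[0.3272; -0.3823]  nu=[2.8592]  x^+=[-3.9598, -4.4596]  P^+=[1.4140 0.6185; 0.6185 0.8388]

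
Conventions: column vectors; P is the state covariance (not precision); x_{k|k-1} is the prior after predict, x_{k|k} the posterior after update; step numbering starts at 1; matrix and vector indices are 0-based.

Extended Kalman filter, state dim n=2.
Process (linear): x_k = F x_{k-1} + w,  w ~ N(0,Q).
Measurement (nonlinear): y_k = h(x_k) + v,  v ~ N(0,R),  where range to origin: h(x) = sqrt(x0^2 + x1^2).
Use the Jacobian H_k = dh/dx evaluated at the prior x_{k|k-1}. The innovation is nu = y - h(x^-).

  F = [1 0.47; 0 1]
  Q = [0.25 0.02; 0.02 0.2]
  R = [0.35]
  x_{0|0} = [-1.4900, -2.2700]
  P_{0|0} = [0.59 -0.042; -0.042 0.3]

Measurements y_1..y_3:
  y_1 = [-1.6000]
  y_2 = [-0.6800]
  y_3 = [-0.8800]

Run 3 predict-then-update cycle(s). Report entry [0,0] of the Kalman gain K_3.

step 1: x^-=[-2.5569, -2.2700]  P^-=[0.8668 0.1190; 0.1190 0.5000]  H_jac=[-0.7478 -0.6639]  S=[1.1733]  K=[-0.6198; -0.3588]  nu=[-5.0192]  x^+=[0.5540, -0.4693]  P^+=[0.4161 -0.1419; -0.1419 0.3490]
step 2: x^-=[0.3334, -0.4693]  P^-=[0.6098 0.0421; 0.0421 0.5490]  H_jac=[0.5792 -0.8152]  S=[0.8796]  K=[0.3625; -0.4810]  nu=[-1.2557]  x^+=[-0.1218, 0.1347]  P^+=[0.4942 0.1955; 0.1955 0.3455]
step 3: x^-=[-0.0584, 0.1347]  P^-=[1.0043 0.3779; 0.3779 0.5455]  H_jac=[-0.3978 0.9175]  S=[0.6922]  K=[-0.0763; 0.5058]  nu=[-1.0269]  x^+=[0.0199, -0.3846]  P^+=[1.0002 0.4046; 0.4046 0.3683]

K[0,0] = -0.0763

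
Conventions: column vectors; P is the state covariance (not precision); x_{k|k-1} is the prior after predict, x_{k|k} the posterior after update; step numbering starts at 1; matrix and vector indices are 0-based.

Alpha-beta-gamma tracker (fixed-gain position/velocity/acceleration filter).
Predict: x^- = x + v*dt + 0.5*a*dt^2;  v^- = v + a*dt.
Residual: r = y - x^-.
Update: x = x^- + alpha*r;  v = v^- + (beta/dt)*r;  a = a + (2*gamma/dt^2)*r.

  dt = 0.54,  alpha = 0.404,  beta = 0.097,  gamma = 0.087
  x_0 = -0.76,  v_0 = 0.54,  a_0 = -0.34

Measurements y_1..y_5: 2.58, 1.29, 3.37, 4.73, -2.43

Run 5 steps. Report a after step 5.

a_post = -3.5393

step 1: x_pred=-0.5180  r=3.0980  x^+=0.7336  v^+=0.9129  a^+=1.5086
step 2: x_pred=1.4465  r=-0.1565  x^+=1.3833  v^+=1.6994  a^+=1.4152
step 3: x_pred=2.5073  r=0.8627  x^+=2.8558  v^+=2.6186  a^+=1.9300
step 4: x_pred=4.5513  r=0.1787  x^+=4.6235  v^+=3.6929  a^+=2.0366
step 5: x_pred=6.9146  r=-9.3446  x^+=3.1394  v^+=3.1141  a^+=-3.5393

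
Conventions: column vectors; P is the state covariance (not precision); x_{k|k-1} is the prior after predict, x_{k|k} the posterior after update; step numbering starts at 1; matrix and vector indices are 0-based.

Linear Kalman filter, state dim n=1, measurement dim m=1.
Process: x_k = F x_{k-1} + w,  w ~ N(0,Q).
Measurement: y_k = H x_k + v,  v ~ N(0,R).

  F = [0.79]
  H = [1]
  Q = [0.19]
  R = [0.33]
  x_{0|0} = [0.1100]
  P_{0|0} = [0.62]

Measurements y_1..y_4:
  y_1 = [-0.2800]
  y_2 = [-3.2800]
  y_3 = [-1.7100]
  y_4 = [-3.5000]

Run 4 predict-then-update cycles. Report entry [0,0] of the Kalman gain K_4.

K[0,0] = 0.4648

step 1: x^-=[0.0869]  P^-=[0.5769]  S=[0.9069]  K=[0.6361]  nu=[-0.3669]  x^+=[-0.1465]  P^+=[0.2099]
step 2: x^-=[-0.1157]  P^-=[0.3210]  S=[0.6510]  K=[0.4931]  nu=[-3.1643]  x^+=[-1.6760]  P^+=[0.1627]
step 3: x^-=[-1.3241]  P^-=[0.2916]  S=[0.6216]  K=[0.4691]  nu=[-0.3859]  x^+=[-1.5051]  P^+=[0.1548]
step 4: x^-=[-1.1890]  P^-=[0.2866]  S=[0.6166]  K=[0.4648]  nu=[-2.3110]  x^+=[-2.2632]  P^+=[0.1534]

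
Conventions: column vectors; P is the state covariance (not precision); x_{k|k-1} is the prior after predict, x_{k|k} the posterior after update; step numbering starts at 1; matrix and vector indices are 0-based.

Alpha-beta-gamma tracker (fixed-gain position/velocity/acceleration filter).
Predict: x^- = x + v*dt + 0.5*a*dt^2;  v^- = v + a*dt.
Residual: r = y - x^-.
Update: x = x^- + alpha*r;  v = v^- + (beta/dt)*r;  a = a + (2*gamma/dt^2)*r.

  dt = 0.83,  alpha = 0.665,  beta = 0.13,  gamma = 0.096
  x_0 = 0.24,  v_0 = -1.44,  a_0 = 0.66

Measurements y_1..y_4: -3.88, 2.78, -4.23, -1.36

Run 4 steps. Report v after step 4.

v_post = 0.5605

step 1: x_pred=-0.7279  r=-3.1521  x^+=-2.8240  v^+=-1.3859  a^+=-0.2185
step 2: x_pred=-4.0496  r=6.8296  x^+=0.4921  v^+=-0.4976  a^+=1.6849
step 3: x_pred=0.6595  r=-4.8895  x^+=-2.5920  v^+=0.1351  a^+=0.3222
step 4: x_pred=-2.3689  r=1.0089  x^+=-1.6980  v^+=0.5605  a^+=0.6034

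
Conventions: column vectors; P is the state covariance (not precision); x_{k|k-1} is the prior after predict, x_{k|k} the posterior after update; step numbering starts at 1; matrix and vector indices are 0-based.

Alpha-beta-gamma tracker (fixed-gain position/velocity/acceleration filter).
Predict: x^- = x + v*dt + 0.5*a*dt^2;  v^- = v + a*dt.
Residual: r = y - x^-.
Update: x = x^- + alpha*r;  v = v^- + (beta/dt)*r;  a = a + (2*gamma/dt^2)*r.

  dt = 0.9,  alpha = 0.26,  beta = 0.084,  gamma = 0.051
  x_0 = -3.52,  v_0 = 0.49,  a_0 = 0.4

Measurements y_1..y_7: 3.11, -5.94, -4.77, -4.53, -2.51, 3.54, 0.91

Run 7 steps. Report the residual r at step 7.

resid = 2.0256

step 1: x_pred=-2.9170  r=6.0270  x^+=-1.3500  v^+=1.4125  a^+=1.1590
step 2: x_pred=0.3907  r=-6.3307  x^+=-1.2553  v^+=1.8647  a^+=0.3618
step 3: x_pred=0.5695  r=-5.3395  x^+=-0.8188  v^+=1.6920  a^+=-0.3106
step 4: x_pred=0.5782  r=-5.1082  x^+=-0.7500  v^+=0.9356  a^+=-0.9539
step 5: x_pred=-0.2942  r=-2.2158  x^+=-0.8703  v^+=-0.1296  a^+=-1.2329
step 6: x_pred=-1.4863  r=5.0263  x^+=-0.1795  v^+=-0.7701  a^+=-0.5999
step 7: x_pred=-1.1156  r=2.0256  x^+=-0.5889  v^+=-1.1210  a^+=-0.3449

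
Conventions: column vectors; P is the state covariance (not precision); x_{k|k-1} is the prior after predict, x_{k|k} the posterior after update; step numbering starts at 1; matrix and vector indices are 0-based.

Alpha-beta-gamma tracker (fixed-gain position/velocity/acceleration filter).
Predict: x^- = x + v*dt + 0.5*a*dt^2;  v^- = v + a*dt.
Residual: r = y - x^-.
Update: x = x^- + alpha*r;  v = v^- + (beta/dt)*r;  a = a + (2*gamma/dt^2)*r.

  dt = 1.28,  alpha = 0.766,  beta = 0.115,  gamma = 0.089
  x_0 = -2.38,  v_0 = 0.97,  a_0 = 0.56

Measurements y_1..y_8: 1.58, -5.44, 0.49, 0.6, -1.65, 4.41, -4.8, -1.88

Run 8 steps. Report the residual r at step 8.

step 1: x_pred=-0.6796  r=2.2596  x^+=1.0512  v^+=1.8898  a^+=0.8055
step 2: x_pred=4.1301  r=-9.5701  x^+=-3.2006  v^+=2.0610  a^+=-0.2342
step 3: x_pred=-0.7544  r=1.2444  x^+=0.1988  v^+=1.8730  a^+=-0.0990
step 4: x_pred=2.5152  r=-1.9152  x^+=1.0481  v^+=1.5742  a^+=-0.3071
step 5: x_pred=2.8115  r=-4.4615  x^+=-0.6060  v^+=0.7803  a^+=-0.7918
step 6: x_pred=-0.2559  r=4.6659  x^+=3.3182  v^+=0.1859  a^+=-0.2849
step 7: x_pred=3.3228  r=-8.1228  x^+=-2.8993  v^+=-0.9085  a^+=-1.1674
step 8: x_pred=-5.0185  r=3.1385  x^+=-2.6144  v^+=-2.1208  a^+=-0.8264

resid = 3.1385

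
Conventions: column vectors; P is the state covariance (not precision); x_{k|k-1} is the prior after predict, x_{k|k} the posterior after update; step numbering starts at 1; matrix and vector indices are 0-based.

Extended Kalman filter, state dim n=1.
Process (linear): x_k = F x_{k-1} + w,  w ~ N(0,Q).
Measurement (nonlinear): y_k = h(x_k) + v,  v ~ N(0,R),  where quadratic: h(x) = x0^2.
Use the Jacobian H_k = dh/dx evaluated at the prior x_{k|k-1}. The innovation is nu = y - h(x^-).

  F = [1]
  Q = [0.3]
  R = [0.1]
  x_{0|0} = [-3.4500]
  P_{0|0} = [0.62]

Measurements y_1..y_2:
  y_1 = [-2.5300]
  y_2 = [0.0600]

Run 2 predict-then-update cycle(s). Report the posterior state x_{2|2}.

step 1: x^-=[-3.4500]  P^-=[0.9200]  H_jac=[-6.9000]  S=[43.9012]  K=[-0.1446]  nu=[-14.4325]  x^+=[-1.3631]  P^+=[0.0021]
step 2: x^-=[-1.3631]  P^-=[0.3021]  H_jac=[-2.7262]  S=[2.3452]  K=[-0.3512]  nu=[-1.7980]  x^+=[-0.7317]  P^+=[0.0129]

x_post = [-0.7317]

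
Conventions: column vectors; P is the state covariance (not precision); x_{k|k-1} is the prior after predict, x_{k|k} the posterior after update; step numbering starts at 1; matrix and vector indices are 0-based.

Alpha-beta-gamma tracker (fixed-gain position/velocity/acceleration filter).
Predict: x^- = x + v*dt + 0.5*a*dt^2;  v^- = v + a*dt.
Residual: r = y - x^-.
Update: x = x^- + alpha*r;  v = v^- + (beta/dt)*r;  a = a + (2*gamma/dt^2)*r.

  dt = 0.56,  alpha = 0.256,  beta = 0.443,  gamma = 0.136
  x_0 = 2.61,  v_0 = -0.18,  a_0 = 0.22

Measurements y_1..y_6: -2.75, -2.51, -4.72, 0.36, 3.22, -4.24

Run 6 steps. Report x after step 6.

x_post = 2.1802

step 1: x_pred=2.5437  r=-5.2937  x^+=1.1885  v^+=-4.2445  a^+=-4.3715
step 2: x_pred=-1.8739  r=-0.6361  x^+=-2.0367  v^+=-7.1958  a^+=-4.9232
step 3: x_pred=-6.8383  r=2.1183  x^+=-6.2960  v^+=-8.2770  a^+=-3.0859
step 4: x_pred=-11.4150  r=11.7750  x^+=-8.4006  v^+=-0.6903  a^+=7.1271
step 5: x_pred=-7.6697  r=10.8897  x^+=-4.8819  v^+=11.9154  a^+=16.5722
step 6: x_pred=4.3892  r=-8.6292  x^+=2.1802  v^+=14.3695  a^+=9.0877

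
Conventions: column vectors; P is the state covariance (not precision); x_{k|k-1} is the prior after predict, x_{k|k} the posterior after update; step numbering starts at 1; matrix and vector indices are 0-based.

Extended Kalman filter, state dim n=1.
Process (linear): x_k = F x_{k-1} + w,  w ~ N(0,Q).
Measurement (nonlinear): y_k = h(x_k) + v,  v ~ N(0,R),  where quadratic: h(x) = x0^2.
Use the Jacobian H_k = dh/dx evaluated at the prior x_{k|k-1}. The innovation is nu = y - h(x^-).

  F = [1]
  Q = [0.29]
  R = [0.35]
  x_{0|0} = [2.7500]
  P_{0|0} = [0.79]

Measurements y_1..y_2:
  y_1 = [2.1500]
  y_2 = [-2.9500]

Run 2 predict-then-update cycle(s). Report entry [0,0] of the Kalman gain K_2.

K[0,0] = 0.2578

step 1: x^-=[2.7500]  P^-=[1.0800]  H_jac=[5.5000]  S=[33.0200]  K=[0.1799]  nu=[-5.4125]  x^+=[1.7763]  P^+=[0.0114]
step 2: x^-=[1.7763]  P^-=[0.3014]  H_jac=[3.5527]  S=[4.1547]  K=[0.2578]  nu=[-6.1054]  x^+=[0.2026]  P^+=[0.0254]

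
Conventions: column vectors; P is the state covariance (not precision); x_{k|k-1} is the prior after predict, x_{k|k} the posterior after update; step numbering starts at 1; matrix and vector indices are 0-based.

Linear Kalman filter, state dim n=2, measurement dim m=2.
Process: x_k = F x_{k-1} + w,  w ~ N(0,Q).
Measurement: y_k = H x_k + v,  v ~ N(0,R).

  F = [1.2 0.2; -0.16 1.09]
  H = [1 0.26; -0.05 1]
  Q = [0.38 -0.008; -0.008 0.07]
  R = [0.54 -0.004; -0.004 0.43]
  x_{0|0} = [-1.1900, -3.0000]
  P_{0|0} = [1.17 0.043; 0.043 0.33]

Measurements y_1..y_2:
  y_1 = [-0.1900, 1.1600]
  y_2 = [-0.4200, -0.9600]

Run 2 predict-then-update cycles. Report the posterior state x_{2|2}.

x_post = [-0.4201, -0.8974]

step 1: x^-=[-2.0280, -3.0796]  P^-=[2.0986 -0.1058; -0.1058 0.4770]  S=[2.6159 -0.0894; -0.0894 0.9229]  K=[0.7866 -0.1522; 0.0249 0.5250]  nu=[2.6387, 4.1382]  x^+=[-0.5824, -0.8412]  P^+=[0.4375 -0.0467; -0.0467 0.2233]
step 2: x^-=[-0.8671, -0.8237]  P^-=[0.9965 -0.1029; -0.1029 0.3628]  S=[1.5075 -0.0611; -0.0611 0.8056]  K=[0.6376 -0.1413; 0.0128 0.4577]  nu=[0.6613, -0.1797]  x^+=[-0.4201, -0.8974]  P^+=[0.3567 -0.0455; -0.0455 0.1945]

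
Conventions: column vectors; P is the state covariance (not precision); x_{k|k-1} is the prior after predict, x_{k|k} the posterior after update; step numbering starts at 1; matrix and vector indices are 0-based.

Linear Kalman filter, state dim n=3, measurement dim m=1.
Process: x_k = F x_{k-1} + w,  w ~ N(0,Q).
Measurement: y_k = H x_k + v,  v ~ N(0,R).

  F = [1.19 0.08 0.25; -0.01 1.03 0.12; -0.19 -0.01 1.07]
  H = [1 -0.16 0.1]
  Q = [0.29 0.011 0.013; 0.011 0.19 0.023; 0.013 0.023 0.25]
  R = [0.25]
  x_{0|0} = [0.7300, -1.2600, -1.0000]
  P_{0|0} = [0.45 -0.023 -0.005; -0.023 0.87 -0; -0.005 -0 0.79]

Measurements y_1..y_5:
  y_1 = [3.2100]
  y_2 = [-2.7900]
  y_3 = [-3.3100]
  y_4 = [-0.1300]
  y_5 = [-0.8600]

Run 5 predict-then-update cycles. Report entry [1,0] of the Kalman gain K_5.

step 1: x^-=[0.5179, -1.4251, -1.1961]  P^-=[0.9748 0.0722 0.1164; 0.0722 1.1249 0.1210; 0.1164 0.1210 1.1727]  S=[1.2617]  K=[0.7727; -0.0759; 0.1698]  nu=[2.5837]  x^+=[2.5144, -1.6211, -0.7573]  P^+=[0.2215 0.1461 -0.0492; 0.1461 1.1176 0.1373; -0.0492 0.1373 1.1364]
step 2: x^-=[2.6731, -1.7858, -1.2718]  P^-=[0.6858 0.3433 0.2131; 0.3433 1.4231 0.2820; 0.2131 0.2820 1.5767]  S=[0.9118]  K=[0.7153; 0.1577; 0.3572]  nu=[-5.6217]  x^+=[-1.3482, -2.6723, -3.2798]  P^+=[0.2193 0.2404 -0.0198; 0.2404 1.4004 0.2306; -0.0198 0.2306 1.4604]
step 3: x^-=[-2.6381, -3.1326, -3.2265]  P^-=[0.7440 0.5209 0.3413; 0.5209 1.7489 0.4040; 0.3413 0.4040 1.9341]  S=[0.9467]  K=[0.7339; 0.2974; 0.4965]  nu=[-0.8505]  x^+=[-3.2622, -3.3855, -3.6487]  P^+=[0.2341 0.3143 -0.0037; 0.3143 1.6652 0.2643; -0.0037 0.2643 1.7007]
step 4: x^-=[-5.0651, -3.8923, -3.2505]  P^-=[0.8067 0.6516 0.4226; 0.6516 2.0400 0.4542; 0.4226 0.4542 2.2028]  S=[0.9925]  K=[0.7504; 0.3734; 0.5746]  nu=[4.6374]  x^+=[-1.5852, -2.1607, -0.5860]  P^+=[0.2479 0.3735 -0.0053; 0.3735 1.9016 0.2413; -0.0053 0.2413 1.8752]
step 5: x^-=[-2.2058, -2.2800, -0.3043]  P^-=[0.8480 0.7422 0.4605; 0.7422 2.2864 0.4375; 0.4605 0.4375 2.4045]  S=[1.0212]  K=[0.7592; 0.4114; 0.6179]  nu=[1.0114]  x^+=[-1.4379, -1.8640, 0.3207]  P^+=[0.2594 0.4232 -0.0185; 0.4232 2.1136 0.1779; -0.0185 0.1779 2.0146]

K[1,0] = 0.4114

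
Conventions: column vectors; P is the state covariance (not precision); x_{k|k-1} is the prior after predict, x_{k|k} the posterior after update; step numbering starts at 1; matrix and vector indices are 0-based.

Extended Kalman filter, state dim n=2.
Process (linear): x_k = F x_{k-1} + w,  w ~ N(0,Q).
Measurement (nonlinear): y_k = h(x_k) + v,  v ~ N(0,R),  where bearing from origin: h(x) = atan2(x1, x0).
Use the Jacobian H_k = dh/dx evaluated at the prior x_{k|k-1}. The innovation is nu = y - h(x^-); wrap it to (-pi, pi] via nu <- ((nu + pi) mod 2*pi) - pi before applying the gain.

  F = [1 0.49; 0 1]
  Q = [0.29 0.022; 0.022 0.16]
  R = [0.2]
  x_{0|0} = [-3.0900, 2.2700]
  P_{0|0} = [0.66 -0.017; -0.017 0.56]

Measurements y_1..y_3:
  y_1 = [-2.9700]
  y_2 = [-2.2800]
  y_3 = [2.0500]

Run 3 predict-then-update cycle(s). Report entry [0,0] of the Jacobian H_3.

H_jac[0,0] = -0.0310

step 1: x^-=[-1.9777, 2.2700]  P^-=[1.0678 0.2794; 0.2794 0.7200]  H_jac=[-0.2504 -0.2182]  S=[0.3318]  K=[-0.9897; -0.6844]  nu=[1.0257]  x^+=[-2.9929, 1.5680]  P^+=[0.7428 0.0547; 0.0547 0.5646]
step 2: x^-=[-2.2245, 1.5680]  P^-=[1.2219 0.3533; 0.3533 0.7246]  H_jac=[-0.2117 -0.3003]  S=[0.3650]  K=[-0.9993; -0.8010]  nu=[1.4756]  x^+=[-3.6991, 0.3860]  P^+=[0.8574 0.0611; 0.0611 0.4904]
step 3: x^-=[-3.5099, 0.3860]  P^-=[1.3250 0.3234; 0.3234 0.6504]  H_jac=[-0.0310 -0.2815]  S=[0.2584]  K=[-0.5110; -0.7471]  nu=[-0.9820]  x^+=[-3.0081, 1.1198]  P^+=[1.2576 0.2247; 0.2247 0.5061]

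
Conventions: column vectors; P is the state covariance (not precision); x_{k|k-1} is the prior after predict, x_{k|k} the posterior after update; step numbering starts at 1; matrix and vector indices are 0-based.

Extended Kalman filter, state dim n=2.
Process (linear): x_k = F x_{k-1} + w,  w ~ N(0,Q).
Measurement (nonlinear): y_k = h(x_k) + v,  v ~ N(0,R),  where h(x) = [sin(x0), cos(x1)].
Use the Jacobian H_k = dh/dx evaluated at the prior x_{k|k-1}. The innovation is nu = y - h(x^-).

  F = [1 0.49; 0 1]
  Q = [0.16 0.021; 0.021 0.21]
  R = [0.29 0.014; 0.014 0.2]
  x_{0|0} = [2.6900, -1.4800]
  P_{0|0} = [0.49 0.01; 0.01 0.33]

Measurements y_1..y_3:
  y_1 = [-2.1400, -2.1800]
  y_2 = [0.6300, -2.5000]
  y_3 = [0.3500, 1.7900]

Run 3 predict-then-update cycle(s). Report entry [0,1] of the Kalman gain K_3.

step 1: x^-=[1.9648, -1.4800]  P^-=[0.7390 0.1927; 0.1927 0.5400]  H_jac=[-0.3839 0.0000; 0.0000 0.9959]  S=[0.3989 -0.0597; -0.0597 0.7356]  K=[-0.6804 0.2057; -0.0770 0.7249]  nu=[-3.0634, -2.2707]  x^+=[3.5821, -2.8900]  P^+=[0.5065 0.0317; 0.0317 0.1445]
step 2: x^-=[2.1660, -2.8900]  P^-=[0.7323 0.1235; 0.1235 0.3545]  H_jac=[-0.5607 0.0000; 0.0000 0.2489]  S=[0.5202 -0.0032; -0.0032 0.2220]  K=[-0.7885 0.1270; -0.1307 0.3957]  nu=[-0.1980, -1.5315]  x^+=[2.1276, -3.4701]  P^+=[0.4046 0.0577; 0.0577 0.3105]
step 3: x^-=[0.4273, -3.4701]  P^-=[0.6957 0.2309; 0.2309 0.5205]  H_jac=[0.9101 0.0000; 0.0000 -0.3226]  S=[0.8663 -0.0538; -0.0538 0.2542]  K=[0.7222 -0.1402; 0.2042 -0.6175]  nu=[-0.0644, 2.7365]  x^+=[-0.0029, -5.1729]  P^+=[0.2280 0.0556; 0.0556 0.3739]

K[0,1] = -0.1402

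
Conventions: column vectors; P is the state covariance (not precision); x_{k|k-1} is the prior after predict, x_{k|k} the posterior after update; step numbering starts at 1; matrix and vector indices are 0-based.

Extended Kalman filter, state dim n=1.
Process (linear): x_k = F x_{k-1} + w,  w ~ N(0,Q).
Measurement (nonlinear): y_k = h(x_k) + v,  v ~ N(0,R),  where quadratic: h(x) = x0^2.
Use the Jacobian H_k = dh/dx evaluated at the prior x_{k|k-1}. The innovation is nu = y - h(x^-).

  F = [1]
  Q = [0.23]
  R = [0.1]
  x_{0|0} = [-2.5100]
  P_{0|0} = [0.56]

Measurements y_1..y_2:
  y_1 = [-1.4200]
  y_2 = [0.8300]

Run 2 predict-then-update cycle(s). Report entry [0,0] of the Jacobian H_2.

H_jac[0,0] = -1.9596

step 1: x^-=[-2.5100]  P^-=[0.7900]  H_jac=[-5.0200]  S=[20.0083]  K=[-0.1982]  nu=[-7.7201]  x^+=[-0.9798]  P^+=[0.0039]
step 2: x^-=[-0.9798]  P^-=[0.2339]  H_jac=[-1.9596]  S=[0.9984]  K=[-0.4592]  nu=[-0.1300]  x^+=[-0.9201]  P^+=[0.0234]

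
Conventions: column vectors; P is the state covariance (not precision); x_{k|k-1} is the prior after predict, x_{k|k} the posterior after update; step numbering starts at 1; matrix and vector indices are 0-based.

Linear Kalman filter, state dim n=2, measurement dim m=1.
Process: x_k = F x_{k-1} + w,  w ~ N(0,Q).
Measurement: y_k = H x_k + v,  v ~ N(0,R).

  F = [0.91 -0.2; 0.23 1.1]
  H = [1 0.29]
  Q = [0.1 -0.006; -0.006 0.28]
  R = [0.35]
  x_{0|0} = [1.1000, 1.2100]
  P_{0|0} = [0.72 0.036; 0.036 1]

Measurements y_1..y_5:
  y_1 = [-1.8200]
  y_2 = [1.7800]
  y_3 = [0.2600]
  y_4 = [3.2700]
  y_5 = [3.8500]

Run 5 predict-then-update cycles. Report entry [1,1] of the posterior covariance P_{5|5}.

step 1: x^-=[0.7590, 1.5840]  P^-=[0.7231 -0.0409; -0.0409 1.5463]  S=[1.1794]  K=[0.6031; 0.3455]  nu=[-3.0384]  x^+=[-1.0733, 0.5342]  P^+=[0.2942 -0.2867; -0.2867 1.4055]
step 2: x^-=[-1.0835, 0.3408]  P^-=[0.5042 -0.5274; -0.5274 1.8512]  S=[0.7040]  K=[0.4989; 0.0134]  nu=[2.7647]  x^+=[0.2959, 0.3778]  P^+=[0.3289 -0.5321; -0.5321 1.8510]
step 3: x^-=[0.1937, 0.4837]  P^-=[0.6401 -0.8526; -0.8526 2.2679]  S=[0.6864]  K=[0.5724; -0.2839]  nu=[-0.0740]  x^+=[0.1514, 0.5047]  P^+=[0.4152 -0.7410; -0.7410 2.2126]
step 4: x^-=[0.0368, 0.5900]  P^-=[0.8021 -1.1135; -1.1135 2.6043]  S=[0.7253]  K=[0.6607; -0.4940]  nu=[3.0621]  x^+=[2.0599, -0.9228]  P^+=[0.4855 -0.8768; -0.8768 2.4273]
step 5: x^-=[2.0590, -0.5413]  P^-=[0.9183 -1.2757; -1.2757 2.7990]  S=[0.7638]  K=[0.7179; -0.6075]  nu=[1.9479]  x^+=[3.4575, -1.7247]  P^+=[0.5246 -0.9426; -0.9426 2.5171]

P_post[1,1] = 2.5171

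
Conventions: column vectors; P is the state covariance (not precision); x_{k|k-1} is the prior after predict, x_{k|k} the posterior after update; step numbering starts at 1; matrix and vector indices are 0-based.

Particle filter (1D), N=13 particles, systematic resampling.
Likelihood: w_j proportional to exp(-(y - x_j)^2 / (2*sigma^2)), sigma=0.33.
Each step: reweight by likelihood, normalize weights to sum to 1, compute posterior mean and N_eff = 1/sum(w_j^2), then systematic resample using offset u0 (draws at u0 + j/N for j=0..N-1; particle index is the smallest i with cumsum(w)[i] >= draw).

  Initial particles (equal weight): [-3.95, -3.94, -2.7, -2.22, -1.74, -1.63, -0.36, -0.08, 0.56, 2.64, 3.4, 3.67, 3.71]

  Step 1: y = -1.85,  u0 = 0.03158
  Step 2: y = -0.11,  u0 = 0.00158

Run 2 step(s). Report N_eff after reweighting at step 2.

step 1: w=[0.0000, 0.0000, 0.0157, 0.2303, 0.4084, 0.3457, 0.0000, 0.0000, 0.0000, 0.0000, 0.0000, 0.0000, 0.0000]  mean=-1.8275  Neff=2.9451  idx=[3, 3, 3, 4, 4, 4, 4, 4, 4, 5, 5, 5, 5]
step 2: w=[0.0000, 0.0000, 0.0000, 0.0390, 0.0390, 0.0390, 0.0390, 0.0390, 0.0390, 0.1915, 0.1915, 0.1915, 0.1915]  mean=-1.6558  Neff=6.4192  idx=[3, 5, 6, 8, 9, 9, 10, 10, 10, 11, 11, 12, 12]

N_eff = 6.4192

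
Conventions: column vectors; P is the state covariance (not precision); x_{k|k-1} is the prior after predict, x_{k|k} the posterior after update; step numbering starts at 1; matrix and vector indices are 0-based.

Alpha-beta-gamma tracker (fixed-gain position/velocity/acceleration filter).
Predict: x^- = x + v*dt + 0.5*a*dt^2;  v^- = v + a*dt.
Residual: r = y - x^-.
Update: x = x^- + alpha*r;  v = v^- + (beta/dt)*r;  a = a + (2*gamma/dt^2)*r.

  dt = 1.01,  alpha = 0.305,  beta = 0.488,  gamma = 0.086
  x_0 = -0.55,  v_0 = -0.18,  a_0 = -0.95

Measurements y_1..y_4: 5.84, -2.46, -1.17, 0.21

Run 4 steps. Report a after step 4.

step 1: x_pred=-1.2163  r=7.0563  x^+=0.9358  v^+=2.2699  a^+=0.2398
step 2: x_pred=3.3507  r=-5.8107  x^+=1.5785  v^+=-0.2955  a^+=-0.7400
step 3: x_pred=0.9026  r=-2.0726  x^+=0.2705  v^+=-2.0443  a^+=-1.0894
step 4: x_pred=-2.3499  r=2.5599  x^+=-1.5692  v^+=-1.9077  a^+=-0.6578

a_post = -0.6578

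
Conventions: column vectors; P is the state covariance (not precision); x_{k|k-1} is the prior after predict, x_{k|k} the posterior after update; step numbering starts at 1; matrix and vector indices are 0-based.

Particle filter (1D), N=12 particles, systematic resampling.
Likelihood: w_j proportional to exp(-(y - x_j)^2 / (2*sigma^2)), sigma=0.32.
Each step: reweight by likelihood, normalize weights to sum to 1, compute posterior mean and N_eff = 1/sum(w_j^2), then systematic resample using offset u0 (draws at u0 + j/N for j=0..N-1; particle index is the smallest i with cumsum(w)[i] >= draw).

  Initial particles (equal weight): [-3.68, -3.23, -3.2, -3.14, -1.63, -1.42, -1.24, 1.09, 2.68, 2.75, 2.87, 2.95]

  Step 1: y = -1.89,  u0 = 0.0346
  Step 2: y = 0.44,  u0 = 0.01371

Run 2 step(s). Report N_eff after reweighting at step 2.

step 1: w=[0.0000, 0.0001, 0.0002, 0.0004, 0.6057, 0.2865, 0.1071, 0.0000, 0.0000, 0.0000, 0.0000, 0.0000]  mean=-1.5292  Neff=2.1720  idx=[4, 4, 4, 4, 4, 4, 4, 5, 5, 5, 5, 6]
step 2: w=[0.0007, 0.0007, 0.0007, 0.0007, 0.0007, 0.0007, 0.0007, 0.0376, 0.0376, 0.0376, 0.0376, 0.8448]  mean=-1.2689  Neff=1.3901  idx=[7, 9, 11, 11, 11, 11, 11, 11, 11, 11, 11, 11]

N_eff = 1.3901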